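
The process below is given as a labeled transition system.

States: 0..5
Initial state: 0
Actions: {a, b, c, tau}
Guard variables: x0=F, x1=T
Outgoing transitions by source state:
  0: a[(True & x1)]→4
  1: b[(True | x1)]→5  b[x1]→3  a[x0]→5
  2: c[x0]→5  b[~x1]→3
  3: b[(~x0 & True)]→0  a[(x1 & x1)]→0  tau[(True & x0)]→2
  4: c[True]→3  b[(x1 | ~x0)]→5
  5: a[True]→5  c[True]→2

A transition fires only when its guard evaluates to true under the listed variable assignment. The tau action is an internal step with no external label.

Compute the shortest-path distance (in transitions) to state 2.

Answer: 3

Analysis:
Breadth-first toward 2:
  Layer 0: {0}
  Layer 1: {4}
  Layer 2: {3,5}
  Layer 3: {2}
2 enters at depth 3; path a·b·c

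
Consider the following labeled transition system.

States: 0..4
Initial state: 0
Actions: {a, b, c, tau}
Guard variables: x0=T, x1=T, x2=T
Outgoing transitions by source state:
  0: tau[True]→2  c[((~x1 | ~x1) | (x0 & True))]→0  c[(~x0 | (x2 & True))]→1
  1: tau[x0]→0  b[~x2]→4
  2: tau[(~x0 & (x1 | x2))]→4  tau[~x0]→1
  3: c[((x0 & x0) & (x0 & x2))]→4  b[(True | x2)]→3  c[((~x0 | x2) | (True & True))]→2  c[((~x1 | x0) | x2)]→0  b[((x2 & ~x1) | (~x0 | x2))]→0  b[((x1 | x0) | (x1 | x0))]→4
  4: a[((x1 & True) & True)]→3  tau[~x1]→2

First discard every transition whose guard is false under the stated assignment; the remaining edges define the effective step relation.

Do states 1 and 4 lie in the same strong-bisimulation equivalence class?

Refine partition for ~:
  round 0: {{0,1,2,3,4}}
  round 1: {{0},{1},{2},{3},{4}}
Fixed point at round 2; 5 class(es).
[1]={1}  [4]={4}

Answer: NOT BISIMILAR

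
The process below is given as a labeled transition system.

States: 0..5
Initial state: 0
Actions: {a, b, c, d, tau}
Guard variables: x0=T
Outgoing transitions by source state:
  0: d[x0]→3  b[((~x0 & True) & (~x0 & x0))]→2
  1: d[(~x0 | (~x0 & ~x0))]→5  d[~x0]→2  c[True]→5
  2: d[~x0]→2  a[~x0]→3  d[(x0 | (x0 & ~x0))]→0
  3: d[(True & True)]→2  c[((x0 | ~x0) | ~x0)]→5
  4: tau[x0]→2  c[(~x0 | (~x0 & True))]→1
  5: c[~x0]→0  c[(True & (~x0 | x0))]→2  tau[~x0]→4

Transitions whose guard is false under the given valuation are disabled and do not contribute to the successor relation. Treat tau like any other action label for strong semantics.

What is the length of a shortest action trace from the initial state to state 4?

Layered search for 4:
  depth 0: {0}
  depth 1: {3}
  depth 2: {2,5}
4 never appears.

Answer: UNREACHABLE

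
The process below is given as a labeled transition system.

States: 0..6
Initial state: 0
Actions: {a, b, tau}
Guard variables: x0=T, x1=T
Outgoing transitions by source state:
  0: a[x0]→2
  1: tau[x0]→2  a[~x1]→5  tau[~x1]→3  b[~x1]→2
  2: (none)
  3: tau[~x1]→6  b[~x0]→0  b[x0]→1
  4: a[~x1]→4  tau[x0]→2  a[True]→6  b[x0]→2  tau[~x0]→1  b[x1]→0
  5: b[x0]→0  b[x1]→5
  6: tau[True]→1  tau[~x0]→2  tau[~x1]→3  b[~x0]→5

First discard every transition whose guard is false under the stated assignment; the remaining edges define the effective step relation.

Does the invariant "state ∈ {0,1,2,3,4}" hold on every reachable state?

Safe = {0,1,2,3,4}
Reachable = {0,2}
  0: ok
  2: ok

Answer: INVARIANT HOLDS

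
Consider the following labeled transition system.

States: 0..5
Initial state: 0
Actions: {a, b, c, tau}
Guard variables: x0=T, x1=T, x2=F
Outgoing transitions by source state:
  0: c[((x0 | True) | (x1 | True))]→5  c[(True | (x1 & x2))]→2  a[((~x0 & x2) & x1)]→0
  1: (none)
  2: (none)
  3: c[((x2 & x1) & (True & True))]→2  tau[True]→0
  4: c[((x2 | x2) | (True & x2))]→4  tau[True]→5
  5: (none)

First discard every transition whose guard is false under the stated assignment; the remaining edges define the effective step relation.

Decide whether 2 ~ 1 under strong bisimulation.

Refine partition for ~:
  round 0: {{0,1,2,3,4,5}}
  round 1: {{0},{1,2,5},{3,4}}
  round 2: {{0},{1,2,5},{3},{4}}
stable after 3 split(s): 4 block(s)
2∈{1,2,5}, 1∈{1,2,5}

Answer: BISIMILAR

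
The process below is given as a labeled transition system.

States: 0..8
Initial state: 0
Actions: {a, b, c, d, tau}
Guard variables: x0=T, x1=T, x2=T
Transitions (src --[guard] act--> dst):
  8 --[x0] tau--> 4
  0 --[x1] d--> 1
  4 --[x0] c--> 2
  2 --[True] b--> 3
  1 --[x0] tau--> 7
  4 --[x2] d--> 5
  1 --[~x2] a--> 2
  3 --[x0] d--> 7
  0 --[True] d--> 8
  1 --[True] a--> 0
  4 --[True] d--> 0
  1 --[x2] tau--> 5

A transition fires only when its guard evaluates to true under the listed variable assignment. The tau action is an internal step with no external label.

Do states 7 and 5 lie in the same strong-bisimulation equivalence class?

Answer: BISIMILAR

Trace:
Bisimulation quotient by refinement:
  P[0] = {{0,1,2,3,4,5,6,7,8}}
  P[1] = {{0,3},{1},{2},{4},{5,6,7},{8}}
  P[2] = {{0},{1},{2},{3},{4},{5,6,7},{8}}
stable after 3 split(s): 7 block(s)
[7]={5,6,7}  [5]={5,6,7}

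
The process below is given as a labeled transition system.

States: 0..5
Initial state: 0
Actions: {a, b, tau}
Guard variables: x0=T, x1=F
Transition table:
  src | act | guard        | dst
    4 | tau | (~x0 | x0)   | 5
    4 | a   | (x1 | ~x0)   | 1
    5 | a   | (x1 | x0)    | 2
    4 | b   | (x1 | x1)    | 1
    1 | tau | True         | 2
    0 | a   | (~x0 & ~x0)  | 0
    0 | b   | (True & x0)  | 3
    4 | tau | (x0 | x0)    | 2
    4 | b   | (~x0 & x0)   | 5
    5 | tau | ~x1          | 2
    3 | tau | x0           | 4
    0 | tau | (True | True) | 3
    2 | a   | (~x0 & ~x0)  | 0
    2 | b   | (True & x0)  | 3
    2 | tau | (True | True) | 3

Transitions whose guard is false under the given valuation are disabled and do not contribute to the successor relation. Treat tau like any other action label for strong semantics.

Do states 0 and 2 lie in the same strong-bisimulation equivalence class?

Compute ~ classes (split until stable):
  round 0: {{0,1,2,3,4,5}}
  round 1: {{0,2},{1,3,4},{5}}
  round 2: {{0,2},{1},{3},{4},{5}}
stable after 3 split(s): 5 block(s)
class of 0: {0,2}; class of 2: {0,2}

Answer: BISIMILAR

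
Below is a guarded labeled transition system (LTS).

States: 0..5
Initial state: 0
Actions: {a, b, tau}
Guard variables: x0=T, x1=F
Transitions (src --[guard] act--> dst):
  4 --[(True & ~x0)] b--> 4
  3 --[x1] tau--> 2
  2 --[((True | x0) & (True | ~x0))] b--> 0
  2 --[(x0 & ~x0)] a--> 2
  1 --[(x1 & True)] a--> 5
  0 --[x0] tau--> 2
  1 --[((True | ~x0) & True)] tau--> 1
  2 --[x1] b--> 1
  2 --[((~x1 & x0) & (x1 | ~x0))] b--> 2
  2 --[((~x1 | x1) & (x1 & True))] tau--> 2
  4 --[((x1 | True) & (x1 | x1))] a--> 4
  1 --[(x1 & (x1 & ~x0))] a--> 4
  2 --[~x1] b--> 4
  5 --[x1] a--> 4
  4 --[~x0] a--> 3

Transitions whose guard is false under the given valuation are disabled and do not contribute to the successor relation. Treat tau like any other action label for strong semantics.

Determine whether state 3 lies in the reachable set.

4 transition(s) survive guard evaluation.
Layer 0: {0}
Layer 1: {2}  total {0,2}
Layer 2: {4}  total {0,2,4}
Reach set: {0,2,4}

Answer: UNREACHABLE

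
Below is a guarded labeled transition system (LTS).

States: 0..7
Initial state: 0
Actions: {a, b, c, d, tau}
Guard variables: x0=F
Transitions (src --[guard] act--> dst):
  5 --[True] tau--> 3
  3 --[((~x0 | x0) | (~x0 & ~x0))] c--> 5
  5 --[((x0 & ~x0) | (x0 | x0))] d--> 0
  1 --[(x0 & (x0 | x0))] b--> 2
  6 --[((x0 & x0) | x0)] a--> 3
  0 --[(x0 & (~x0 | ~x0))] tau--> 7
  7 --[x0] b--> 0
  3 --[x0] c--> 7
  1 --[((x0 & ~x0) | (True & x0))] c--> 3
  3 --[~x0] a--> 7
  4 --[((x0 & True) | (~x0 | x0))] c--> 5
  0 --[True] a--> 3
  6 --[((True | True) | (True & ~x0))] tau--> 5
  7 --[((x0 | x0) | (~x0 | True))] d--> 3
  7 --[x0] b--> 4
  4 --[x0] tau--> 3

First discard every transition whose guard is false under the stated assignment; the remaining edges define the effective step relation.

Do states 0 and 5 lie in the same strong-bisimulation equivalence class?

Answer: NOT BISIMILAR

Analysis:
Bisimulation quotient by refinement:
  P[0] = {{0,1,2,3,4,5,6,7}}
  P[1] = {{0},{1,2},{3},{4},{5,6},{7}}
  P[2] = {{0},{1,2},{3},{4},{5},{6},{7}}
7 equivalence class(es) (converged in 3)
class of 0: {0}; class of 5: {5}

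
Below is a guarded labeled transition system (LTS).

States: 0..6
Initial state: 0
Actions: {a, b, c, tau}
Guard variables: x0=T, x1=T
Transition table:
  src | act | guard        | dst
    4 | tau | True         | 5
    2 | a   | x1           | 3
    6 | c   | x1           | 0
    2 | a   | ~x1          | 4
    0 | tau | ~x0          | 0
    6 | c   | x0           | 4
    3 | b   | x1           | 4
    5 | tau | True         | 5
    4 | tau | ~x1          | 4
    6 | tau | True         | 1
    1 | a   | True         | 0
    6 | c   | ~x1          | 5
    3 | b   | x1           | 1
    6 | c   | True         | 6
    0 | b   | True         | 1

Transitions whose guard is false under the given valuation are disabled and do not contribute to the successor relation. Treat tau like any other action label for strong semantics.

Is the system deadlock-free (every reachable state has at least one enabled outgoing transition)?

Answer: DEADLOCK-FREE

Analysis:
R = {0,1}
  0: b→1  [1 exit(s)]
  1: a→0  [1 exit(s)]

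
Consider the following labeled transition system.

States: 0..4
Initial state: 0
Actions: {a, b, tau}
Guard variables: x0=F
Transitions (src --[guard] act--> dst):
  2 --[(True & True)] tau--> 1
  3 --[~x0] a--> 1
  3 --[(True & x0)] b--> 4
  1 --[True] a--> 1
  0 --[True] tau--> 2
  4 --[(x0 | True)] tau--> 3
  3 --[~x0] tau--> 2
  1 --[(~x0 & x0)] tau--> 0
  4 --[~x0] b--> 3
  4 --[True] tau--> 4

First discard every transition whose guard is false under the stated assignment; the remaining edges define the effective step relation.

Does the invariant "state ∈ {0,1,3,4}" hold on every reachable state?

Allowed set {0,1,3,4}
Reachable = {0,1,2}
  0: ok
  1: ok
  2: outside
reach 2 via tau — violates

Answer: INVARIANT VIOLATED at state 2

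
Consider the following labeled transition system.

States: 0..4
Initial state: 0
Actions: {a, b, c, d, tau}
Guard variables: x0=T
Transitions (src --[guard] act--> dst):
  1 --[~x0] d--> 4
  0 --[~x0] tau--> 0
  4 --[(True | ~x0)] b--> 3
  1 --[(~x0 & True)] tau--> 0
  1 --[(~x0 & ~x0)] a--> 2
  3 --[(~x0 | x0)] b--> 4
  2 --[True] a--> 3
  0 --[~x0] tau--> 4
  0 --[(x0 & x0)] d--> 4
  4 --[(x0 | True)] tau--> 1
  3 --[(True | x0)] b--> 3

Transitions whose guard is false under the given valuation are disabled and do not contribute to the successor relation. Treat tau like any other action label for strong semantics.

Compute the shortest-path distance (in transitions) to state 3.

Answer: 2

Analysis:
Breadth-first toward 3:
  L0 = {0}
  L1 = {4}
  L2 = {1,3}
first hit 3 at d=2 via d·b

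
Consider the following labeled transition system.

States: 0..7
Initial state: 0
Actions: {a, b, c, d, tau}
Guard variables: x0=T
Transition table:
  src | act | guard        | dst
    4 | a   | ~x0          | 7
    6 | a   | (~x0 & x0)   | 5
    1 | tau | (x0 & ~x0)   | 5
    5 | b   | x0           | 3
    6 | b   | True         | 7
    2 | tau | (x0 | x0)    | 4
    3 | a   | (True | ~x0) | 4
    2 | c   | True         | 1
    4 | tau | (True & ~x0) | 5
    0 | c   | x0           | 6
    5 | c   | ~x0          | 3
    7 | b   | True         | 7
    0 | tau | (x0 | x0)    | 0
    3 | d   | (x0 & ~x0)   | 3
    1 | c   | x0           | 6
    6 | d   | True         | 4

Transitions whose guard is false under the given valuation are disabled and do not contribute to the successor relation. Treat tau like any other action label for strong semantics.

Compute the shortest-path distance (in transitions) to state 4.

Answer: 2

Analysis:
Breadth-first toward 4:
  L0 = {0}
  L1 = {6}
  L2 = {4,7}
depth(4)=2, e.g. c·d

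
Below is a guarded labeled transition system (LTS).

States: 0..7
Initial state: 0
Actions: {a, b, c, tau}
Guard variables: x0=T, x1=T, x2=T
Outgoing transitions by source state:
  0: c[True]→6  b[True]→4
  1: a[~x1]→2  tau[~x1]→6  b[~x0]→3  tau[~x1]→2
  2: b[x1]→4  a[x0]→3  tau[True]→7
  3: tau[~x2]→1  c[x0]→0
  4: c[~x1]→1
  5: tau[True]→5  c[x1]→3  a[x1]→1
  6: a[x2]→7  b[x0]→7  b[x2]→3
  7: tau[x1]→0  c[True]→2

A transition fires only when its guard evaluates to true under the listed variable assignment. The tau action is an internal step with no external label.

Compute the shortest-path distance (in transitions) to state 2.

Breadth-first toward 2:
  L0 = {0}
  L1 = {4,6}
  L2 = {3,7}
  L3 = {2}
2 enters at depth 3; path c·a·c

Answer: 3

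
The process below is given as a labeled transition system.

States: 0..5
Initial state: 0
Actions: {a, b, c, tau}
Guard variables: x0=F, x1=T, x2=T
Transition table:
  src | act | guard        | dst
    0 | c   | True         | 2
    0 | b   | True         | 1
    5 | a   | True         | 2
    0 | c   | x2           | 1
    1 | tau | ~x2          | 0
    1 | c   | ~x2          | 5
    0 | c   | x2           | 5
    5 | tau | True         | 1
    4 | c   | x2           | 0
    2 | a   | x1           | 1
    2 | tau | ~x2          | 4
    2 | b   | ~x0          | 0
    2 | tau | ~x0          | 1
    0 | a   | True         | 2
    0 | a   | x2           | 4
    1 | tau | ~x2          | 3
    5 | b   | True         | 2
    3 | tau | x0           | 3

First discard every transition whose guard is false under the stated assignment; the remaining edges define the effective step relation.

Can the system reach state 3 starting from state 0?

Answer: UNREACHABLE

Working:
After dropping false guards: 13 live edges.
L0 = {0}
L1 = {1,2,4,5}  total {0,1,2,4,5}
Reachable = {0,1,2,4,5}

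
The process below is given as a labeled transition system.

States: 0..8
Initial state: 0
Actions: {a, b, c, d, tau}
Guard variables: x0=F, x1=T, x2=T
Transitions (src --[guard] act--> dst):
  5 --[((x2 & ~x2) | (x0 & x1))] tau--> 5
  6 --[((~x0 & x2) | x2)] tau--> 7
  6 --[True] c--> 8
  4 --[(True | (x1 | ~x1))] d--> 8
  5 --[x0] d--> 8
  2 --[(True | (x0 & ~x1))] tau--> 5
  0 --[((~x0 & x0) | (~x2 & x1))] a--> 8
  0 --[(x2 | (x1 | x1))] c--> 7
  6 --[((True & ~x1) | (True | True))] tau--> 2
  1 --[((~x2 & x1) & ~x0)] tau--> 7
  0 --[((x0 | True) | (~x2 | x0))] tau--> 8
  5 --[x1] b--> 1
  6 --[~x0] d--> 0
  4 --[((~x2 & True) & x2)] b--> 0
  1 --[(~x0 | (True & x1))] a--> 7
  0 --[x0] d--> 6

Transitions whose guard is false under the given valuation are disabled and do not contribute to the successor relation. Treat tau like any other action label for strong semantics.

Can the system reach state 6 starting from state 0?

Answer: UNREACHABLE

Analysis:
10 transition(s) survive guard evaluation.
L0 = {0}
L1 = {7,8}  cumulative {0,7,8}
Reach set: {0,7,8}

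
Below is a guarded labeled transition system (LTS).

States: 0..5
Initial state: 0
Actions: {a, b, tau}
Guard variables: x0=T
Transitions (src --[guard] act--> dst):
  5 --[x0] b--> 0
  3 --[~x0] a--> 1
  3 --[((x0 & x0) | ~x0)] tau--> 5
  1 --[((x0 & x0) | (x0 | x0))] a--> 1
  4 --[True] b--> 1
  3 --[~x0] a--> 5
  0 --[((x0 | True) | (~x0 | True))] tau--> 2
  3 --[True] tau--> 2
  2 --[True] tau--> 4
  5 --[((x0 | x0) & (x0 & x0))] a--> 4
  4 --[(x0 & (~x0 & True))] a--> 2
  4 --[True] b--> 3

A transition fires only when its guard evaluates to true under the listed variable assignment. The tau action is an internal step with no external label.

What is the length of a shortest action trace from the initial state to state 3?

Answer: 3

Analysis:
BFS to 3:
  depth 0: {0}
  depth 1: {2}
  depth 2: {4}
  depth 3: {1,3}
first hit 3 at d=3 via tau·tau·b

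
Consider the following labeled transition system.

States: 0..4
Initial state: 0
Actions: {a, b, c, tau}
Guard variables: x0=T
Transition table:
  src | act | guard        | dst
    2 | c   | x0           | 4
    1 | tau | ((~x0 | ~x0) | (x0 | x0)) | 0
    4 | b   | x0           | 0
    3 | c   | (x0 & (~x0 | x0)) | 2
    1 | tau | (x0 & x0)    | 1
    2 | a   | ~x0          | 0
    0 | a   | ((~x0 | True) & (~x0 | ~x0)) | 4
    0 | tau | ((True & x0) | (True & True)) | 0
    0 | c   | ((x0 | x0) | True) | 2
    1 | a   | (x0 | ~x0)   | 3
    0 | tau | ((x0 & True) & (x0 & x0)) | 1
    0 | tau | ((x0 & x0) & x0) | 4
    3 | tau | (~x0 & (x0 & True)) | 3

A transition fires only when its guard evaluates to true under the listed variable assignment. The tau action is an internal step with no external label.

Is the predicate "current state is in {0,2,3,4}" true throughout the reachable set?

Answer: INVARIANT VIOLATED at state 1

Analysis:
Safe = {0,2,3,4}
Reachable = {0,1,2,3,4}
  0: ok
  1: outside
  2: ok
  3: ok
  4: ok
counterexample path to 1: tau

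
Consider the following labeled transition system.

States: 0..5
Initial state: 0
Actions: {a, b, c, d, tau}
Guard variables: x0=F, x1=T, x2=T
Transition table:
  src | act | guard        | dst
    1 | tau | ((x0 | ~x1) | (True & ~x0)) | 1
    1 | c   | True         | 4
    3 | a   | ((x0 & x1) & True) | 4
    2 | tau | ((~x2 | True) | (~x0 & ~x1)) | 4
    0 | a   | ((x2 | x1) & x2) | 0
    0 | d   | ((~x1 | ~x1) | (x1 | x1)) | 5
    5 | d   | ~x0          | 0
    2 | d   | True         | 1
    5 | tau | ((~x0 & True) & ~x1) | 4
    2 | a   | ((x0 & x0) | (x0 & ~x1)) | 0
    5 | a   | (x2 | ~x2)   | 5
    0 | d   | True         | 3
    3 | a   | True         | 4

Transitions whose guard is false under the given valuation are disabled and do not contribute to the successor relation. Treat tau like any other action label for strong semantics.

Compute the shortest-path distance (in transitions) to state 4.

Answer: 2

Trace:
Layered search for 4:
  L0 = {0}
  L1 = {3,5}
  L2 = {4}
depth(4)=2, e.g. d·a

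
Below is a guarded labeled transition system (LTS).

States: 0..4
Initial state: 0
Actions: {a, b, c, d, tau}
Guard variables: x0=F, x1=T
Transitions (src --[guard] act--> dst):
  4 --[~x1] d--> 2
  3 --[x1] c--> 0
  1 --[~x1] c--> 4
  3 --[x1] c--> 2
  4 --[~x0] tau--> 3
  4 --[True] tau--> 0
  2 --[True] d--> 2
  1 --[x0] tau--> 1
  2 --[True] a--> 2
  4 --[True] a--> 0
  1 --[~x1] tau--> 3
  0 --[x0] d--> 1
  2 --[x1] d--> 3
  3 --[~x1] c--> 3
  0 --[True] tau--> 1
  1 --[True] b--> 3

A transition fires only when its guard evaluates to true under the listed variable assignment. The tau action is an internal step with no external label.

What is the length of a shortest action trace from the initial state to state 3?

Breadth-first toward 3:
  L0 = {0}
  L1 = {1}
  L2 = {3}
first hit 3 at d=2 via tau·b

Answer: 2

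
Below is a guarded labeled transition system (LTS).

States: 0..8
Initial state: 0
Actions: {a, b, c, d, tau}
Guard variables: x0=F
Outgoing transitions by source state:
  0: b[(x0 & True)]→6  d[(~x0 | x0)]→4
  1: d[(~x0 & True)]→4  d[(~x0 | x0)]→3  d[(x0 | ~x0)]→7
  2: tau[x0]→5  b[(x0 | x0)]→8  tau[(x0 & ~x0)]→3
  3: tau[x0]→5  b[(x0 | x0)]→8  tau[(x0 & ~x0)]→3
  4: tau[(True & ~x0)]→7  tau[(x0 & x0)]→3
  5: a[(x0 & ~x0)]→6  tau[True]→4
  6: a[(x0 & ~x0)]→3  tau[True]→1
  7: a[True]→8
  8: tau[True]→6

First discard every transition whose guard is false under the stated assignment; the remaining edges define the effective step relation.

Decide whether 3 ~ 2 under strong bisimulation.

Bisimulation quotient by refinement:
  P[0] = {{0,1,2,3,4,5,6,7,8}}
  P[1] = {{0,1},{2,3},{4,5,6,8},{7}}
  P[2] = {{0},{1},{2,3},{4},{5,8},{6},{7}}
  P[3] = {{0},{1},{2,3},{4},{5},{6},{7},{8}}
8 equivalence class(es) (converged in 4)
3∈{2,3}, 2∈{2,3}

Answer: BISIMILAR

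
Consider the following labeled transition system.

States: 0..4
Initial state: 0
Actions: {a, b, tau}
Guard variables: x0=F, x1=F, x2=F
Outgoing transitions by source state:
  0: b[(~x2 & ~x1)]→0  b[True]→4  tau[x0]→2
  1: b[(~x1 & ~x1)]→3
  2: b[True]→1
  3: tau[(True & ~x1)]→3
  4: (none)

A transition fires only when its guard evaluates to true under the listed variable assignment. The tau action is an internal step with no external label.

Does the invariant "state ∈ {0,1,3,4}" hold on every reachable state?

Inv-set: {0,1,3,4}
Reachable = {0,4}
  0: safe
  4: safe

Answer: INVARIANT HOLDS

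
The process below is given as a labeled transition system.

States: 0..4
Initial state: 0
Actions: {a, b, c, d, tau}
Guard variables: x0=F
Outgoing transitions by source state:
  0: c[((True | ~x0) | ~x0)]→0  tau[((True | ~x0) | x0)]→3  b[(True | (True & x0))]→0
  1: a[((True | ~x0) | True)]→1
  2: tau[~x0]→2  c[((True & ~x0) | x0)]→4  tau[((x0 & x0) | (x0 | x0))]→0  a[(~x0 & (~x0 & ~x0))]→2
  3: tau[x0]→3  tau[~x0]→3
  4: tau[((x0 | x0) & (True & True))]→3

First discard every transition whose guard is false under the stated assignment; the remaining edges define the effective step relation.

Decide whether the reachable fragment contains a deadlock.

Answer: DEADLOCK-FREE

Trace:
Reach set: {0,3}
  0: b→0  c→0  tau→3  [3 out]
  3: tau→3  [1 out]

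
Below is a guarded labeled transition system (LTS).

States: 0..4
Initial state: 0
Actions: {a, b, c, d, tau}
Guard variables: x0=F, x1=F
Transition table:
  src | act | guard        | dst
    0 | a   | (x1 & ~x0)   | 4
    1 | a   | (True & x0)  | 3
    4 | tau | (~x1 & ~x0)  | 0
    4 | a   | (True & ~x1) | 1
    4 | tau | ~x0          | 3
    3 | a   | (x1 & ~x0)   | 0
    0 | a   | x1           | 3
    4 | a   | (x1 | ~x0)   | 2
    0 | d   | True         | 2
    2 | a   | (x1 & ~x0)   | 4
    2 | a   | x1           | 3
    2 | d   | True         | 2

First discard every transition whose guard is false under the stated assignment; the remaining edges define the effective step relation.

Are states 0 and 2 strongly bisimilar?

Answer: BISIMILAR

Working:
Refine partition for ~:
  P[0] = {{0,1,2,3,4}}
  P[1] = {{0,2},{1,3},{4}}
3 equivalence class(es) (converged in 2)
[0]={0,2}  [2]={0,2}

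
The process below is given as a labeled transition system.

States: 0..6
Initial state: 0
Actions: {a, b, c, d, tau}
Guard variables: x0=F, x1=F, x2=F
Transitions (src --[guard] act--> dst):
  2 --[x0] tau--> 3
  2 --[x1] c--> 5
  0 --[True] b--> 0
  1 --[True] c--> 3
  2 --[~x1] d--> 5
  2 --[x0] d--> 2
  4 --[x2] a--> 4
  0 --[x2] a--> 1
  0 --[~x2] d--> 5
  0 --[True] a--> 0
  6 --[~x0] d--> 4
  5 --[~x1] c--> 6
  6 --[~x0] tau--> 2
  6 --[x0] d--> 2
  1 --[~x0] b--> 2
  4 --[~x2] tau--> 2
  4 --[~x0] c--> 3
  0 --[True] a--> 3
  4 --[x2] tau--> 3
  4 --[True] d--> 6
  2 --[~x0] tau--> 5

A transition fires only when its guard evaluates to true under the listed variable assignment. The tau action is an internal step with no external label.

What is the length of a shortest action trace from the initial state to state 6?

Answer: 2

Working:
Layered search for 6:
  Layer 0: {0}
  Layer 1: {3,5}
  Layer 2: {6}
depth(6)=2, e.g. d·c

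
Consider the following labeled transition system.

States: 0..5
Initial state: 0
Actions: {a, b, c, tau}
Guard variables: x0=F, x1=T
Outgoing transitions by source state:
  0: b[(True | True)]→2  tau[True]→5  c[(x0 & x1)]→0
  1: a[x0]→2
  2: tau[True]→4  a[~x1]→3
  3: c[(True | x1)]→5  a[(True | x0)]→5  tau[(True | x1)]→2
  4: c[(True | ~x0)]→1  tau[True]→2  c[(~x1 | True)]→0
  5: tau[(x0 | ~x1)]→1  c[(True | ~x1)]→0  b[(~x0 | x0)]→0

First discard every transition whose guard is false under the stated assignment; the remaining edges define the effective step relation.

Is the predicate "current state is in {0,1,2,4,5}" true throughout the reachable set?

Answer: INVARIANT HOLDS

Working:
Allowed set {0,1,2,4,5}
Reach set: {0,1,2,4,5}
  0: safe
  1: safe
  2: safe
  4: safe
  5: safe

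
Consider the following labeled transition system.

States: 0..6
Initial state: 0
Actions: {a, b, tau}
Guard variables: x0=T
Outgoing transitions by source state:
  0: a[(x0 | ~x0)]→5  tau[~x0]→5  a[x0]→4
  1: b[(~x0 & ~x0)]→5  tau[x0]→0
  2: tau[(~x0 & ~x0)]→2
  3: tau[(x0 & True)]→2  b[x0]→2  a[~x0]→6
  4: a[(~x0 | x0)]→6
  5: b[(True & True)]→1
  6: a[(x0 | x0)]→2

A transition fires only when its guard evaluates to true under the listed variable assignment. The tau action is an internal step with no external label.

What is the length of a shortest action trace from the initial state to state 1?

Answer: 2

Working:
Layered search for 1:
  L0 = {0}
  L1 = {4,5}
  L2 = {1,6}
first hit 1 at d=2 via a·b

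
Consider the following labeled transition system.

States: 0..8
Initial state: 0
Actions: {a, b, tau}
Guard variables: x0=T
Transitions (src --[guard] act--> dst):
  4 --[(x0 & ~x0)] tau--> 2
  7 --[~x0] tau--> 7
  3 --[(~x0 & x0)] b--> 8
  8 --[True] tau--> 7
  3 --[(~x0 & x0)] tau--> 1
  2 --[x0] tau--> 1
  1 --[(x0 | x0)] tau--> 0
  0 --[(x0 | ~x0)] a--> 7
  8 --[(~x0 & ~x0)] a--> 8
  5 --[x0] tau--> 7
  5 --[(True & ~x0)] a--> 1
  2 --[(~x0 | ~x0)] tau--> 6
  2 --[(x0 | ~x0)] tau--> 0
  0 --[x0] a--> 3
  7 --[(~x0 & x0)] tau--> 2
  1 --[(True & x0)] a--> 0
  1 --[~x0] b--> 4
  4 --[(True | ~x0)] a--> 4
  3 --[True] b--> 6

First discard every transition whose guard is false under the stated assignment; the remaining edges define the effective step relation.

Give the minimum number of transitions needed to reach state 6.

BFS to 6:
  L0 = {0}
  L1 = {3,7}
  L2 = {6}
first hit 6 at d=2 via a·b

Answer: 2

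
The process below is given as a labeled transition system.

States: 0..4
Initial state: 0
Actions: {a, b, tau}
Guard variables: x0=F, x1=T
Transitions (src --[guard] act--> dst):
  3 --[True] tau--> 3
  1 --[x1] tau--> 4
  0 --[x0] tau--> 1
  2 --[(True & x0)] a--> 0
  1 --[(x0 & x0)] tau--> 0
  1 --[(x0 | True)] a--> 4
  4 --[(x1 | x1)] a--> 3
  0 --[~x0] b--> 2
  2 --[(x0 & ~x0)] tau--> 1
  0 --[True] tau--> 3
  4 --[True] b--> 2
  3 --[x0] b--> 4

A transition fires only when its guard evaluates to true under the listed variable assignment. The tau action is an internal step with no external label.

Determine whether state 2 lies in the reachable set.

Guard filter leaves 7 enabled edge(s).
Layer 0: {0}
Layer 1: {2,3}  now seen {0,2,3}
Reach set: {0,2,3}
trace reaching 2: b

Answer: REACHABLE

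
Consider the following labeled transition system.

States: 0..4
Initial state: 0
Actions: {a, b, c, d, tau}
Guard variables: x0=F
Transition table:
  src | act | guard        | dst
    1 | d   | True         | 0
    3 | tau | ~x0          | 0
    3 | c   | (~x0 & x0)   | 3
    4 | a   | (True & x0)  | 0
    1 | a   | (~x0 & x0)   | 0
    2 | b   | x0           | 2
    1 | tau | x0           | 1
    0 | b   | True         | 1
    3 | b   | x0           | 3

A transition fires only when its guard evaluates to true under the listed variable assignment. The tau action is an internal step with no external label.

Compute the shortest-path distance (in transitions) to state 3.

Answer: UNREACHABLE

Analysis:
Breadth-first toward 3:
  Layer 0: {0}
  Layer 1: {1}
3 never appears.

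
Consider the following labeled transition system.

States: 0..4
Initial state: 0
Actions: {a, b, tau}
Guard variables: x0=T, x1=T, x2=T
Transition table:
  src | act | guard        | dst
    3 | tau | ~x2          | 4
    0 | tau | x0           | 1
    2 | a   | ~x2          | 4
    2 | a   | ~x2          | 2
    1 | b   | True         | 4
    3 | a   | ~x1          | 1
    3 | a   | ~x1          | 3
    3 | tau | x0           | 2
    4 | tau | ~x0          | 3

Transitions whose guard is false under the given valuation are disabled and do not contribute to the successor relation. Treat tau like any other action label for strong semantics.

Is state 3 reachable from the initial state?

After dropping false guards: 3 live edges.
L0 = {0}
L1 = {1}  cumulative {0,1}
L2 = {4}  cumulative {0,1,4}
Reachable = {0,1,4}

Answer: UNREACHABLE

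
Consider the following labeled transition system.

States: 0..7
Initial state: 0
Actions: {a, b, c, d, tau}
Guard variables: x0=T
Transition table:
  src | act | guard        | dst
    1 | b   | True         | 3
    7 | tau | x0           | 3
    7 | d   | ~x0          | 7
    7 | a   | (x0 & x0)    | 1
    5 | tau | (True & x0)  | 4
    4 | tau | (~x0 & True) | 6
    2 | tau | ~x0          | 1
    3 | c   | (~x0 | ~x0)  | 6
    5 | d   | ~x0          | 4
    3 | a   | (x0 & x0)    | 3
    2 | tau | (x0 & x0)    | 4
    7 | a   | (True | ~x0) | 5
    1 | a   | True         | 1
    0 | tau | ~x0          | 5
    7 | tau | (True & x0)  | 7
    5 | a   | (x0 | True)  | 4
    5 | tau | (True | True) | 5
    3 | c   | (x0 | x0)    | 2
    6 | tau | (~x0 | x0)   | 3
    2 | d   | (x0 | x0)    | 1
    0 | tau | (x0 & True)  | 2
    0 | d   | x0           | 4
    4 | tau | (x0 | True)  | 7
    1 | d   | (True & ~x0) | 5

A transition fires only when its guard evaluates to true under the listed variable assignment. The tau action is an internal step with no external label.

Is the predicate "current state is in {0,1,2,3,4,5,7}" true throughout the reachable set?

Answer: INVARIANT HOLDS

Working:
Inv-set: {0,1,2,3,4,5,7}
Reachable = {0,1,2,3,4,5,7}
  0: ok
  1: ok
  2: ok
  3: ok
  4: ok
  5: ok
  7: ok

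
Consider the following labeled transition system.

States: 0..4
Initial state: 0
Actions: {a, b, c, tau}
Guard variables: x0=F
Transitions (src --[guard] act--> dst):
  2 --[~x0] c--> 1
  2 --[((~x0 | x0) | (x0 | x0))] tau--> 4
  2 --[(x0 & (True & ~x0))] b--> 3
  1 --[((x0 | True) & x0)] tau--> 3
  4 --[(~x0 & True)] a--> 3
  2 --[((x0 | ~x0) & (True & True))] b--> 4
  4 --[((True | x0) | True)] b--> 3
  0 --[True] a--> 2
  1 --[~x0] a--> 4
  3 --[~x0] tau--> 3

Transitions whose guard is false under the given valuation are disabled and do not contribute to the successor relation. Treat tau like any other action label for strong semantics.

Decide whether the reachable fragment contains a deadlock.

Answer: DEADLOCK-FREE

Working:
R = {0,1,2,3,4}
  0: a→2  [deg 1]
  1: a→4  [deg 1]
  2: b→4  c→1  tau→4  [deg 3]
  3: tau→3  [deg 1]
  4: a→3  b→3  [deg 2]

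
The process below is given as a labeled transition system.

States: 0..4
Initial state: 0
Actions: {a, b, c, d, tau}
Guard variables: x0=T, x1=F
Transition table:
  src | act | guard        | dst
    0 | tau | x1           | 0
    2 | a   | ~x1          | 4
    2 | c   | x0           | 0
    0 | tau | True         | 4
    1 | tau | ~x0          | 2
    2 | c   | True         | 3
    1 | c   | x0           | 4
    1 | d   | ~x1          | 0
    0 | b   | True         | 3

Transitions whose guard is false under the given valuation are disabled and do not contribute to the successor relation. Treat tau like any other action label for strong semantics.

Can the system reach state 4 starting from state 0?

Guard filter leaves 7 enabled edge(s).
depth 0: {0}
depth 1: {3,4}  cumulative {0,3,4}
R = {0,3,4}
Path to 4: tau

Answer: REACHABLE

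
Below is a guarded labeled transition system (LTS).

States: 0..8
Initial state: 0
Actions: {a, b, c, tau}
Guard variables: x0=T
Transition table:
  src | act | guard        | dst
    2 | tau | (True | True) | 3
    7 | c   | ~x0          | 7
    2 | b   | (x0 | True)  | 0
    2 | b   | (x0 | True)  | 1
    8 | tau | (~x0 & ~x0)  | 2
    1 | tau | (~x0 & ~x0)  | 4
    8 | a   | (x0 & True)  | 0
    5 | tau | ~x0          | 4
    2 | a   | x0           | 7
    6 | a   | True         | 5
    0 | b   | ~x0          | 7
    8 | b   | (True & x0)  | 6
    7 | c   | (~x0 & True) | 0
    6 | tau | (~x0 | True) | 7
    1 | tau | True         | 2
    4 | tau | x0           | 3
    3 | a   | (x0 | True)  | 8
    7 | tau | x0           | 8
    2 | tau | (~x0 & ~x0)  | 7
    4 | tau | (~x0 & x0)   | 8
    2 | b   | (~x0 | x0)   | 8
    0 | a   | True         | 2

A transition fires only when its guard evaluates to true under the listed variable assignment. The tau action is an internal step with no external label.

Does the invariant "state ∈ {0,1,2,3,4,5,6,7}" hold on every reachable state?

Inv-set: {0,1,2,3,4,5,6,7}
Reachable = {0,1,2,3,5,6,7,8}
  0: safe
  1: safe
  2: safe
  3: safe
  5: safe
  6: safe
  7: safe
  8: ✗ unsafe
counterexample path to 8: a·b

Answer: INVARIANT VIOLATED at state 8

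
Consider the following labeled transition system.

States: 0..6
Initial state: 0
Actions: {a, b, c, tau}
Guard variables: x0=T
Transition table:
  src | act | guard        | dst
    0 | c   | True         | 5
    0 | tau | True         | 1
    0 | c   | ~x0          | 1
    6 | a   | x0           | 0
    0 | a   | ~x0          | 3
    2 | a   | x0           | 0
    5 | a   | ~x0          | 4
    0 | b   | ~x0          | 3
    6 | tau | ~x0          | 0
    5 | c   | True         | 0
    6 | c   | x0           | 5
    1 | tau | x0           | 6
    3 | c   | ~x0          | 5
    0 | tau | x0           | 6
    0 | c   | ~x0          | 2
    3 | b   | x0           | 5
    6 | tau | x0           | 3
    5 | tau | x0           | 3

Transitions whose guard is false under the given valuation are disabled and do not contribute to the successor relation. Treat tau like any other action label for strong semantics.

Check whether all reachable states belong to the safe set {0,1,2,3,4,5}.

Answer: INVARIANT VIOLATED at state 6

Trace:
Inv-set: {0,1,2,3,4,5}
Reach set: {0,1,3,5,6}
  0: ok
  1: ok
  3: ok
  5: ok
  6: VIOLATES
counterexample path to 6: tau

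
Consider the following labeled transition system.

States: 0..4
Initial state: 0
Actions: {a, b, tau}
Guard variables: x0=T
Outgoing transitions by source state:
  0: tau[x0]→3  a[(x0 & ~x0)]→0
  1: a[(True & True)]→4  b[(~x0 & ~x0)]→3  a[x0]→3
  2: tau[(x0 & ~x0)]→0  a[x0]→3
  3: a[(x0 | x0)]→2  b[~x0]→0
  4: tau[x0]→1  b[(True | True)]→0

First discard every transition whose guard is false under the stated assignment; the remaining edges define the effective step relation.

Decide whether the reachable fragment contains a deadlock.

Answer: DEADLOCK-FREE

Trace:
R = {0,2,3}
  0: tau→3  [1 out]
  2: a→3  [1 out]
  3: a→2  [1 out]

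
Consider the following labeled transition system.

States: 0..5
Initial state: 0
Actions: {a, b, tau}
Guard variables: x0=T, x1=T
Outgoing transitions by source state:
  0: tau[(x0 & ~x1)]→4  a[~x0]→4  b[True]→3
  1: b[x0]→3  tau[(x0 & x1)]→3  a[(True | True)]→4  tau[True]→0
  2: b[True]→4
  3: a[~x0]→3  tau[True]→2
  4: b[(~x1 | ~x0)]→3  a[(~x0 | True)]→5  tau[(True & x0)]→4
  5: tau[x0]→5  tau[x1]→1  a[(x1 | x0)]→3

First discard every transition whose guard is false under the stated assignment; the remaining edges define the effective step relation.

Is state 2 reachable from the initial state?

Answer: REACHABLE

Trace:
Guard filter leaves 12 enabled edge(s).
L0 = {0}
L1 = {3}  cumulative {0,3}
L2 = {2}  cumulative {0,2,3}
L3 = {4}  cumulative {0,2,3,4}
L4 = {5}  cumulative {0,2,3,4,5}
L5 = {1}  cumulative {0,1,2,3,4,5}
R = {0,1,2,3,4,5}
trace reaching 2: b·tau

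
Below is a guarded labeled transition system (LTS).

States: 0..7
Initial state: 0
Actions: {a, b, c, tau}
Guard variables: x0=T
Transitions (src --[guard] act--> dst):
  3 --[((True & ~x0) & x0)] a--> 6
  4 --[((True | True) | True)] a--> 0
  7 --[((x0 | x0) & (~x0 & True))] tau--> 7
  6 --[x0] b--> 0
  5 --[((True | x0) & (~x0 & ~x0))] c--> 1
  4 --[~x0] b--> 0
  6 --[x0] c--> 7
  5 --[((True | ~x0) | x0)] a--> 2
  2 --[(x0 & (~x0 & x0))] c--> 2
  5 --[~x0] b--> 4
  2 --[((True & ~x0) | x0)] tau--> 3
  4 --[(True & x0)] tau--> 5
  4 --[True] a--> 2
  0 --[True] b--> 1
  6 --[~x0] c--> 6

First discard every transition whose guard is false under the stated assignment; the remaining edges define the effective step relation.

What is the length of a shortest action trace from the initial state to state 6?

Answer: UNREACHABLE

Trace:
BFS to 6:
  Layer 0: {0}
  Layer 1: {1}
6 never appears.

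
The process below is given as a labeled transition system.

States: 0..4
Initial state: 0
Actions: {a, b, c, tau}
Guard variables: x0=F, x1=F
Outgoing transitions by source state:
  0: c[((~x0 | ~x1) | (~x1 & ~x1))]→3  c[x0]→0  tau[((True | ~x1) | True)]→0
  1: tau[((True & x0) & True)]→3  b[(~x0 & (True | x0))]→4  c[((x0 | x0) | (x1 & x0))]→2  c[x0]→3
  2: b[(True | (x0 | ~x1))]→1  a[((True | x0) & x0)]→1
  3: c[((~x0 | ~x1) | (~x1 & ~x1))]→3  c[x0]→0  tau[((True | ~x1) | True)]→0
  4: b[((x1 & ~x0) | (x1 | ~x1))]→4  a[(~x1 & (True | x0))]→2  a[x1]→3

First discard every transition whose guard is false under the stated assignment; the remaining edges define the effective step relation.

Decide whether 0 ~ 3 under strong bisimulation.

Answer: BISIMILAR

Working:
Bisimulation quotient by refinement:
  round 0: {{0,1,2,3,4}}
  round 1: {{0,3},{1,2},{4}}
  round 2: {{0,3},{1},{2},{4}}
stable after 3 split(s): 4 block(s)
class of 0: {0,3}; class of 3: {0,3}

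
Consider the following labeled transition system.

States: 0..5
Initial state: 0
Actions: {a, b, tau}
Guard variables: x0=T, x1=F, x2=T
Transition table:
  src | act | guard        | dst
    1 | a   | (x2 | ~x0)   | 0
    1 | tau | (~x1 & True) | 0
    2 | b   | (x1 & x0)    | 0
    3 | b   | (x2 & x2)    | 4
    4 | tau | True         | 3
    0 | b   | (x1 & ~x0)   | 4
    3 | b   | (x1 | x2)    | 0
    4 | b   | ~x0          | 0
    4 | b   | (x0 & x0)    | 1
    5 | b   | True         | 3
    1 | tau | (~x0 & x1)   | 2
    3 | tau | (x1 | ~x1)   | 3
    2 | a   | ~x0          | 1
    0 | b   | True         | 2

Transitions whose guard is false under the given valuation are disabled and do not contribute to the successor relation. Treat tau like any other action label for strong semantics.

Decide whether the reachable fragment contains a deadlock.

Answer: DEADLOCK at state 2

Trace:
R = {0,2}
  0: b→2  [deg 1]
  2: ∅  [STUCK]
trace reaching 2: b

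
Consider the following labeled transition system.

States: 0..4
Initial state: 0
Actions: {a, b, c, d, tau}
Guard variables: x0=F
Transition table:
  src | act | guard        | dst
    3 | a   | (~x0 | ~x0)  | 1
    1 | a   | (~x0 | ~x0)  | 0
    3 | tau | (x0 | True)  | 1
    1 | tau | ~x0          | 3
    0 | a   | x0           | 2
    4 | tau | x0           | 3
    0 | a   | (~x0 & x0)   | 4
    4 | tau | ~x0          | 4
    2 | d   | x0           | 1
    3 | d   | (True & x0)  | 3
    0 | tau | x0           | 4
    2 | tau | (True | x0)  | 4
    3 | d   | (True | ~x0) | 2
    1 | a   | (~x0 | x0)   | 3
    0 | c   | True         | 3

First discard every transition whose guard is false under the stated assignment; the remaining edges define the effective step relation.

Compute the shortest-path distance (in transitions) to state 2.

Breadth-first toward 2:
  L0 = {0}
  L1 = {3}
  L2 = {1,2}
depth(2)=2, e.g. c·d

Answer: 2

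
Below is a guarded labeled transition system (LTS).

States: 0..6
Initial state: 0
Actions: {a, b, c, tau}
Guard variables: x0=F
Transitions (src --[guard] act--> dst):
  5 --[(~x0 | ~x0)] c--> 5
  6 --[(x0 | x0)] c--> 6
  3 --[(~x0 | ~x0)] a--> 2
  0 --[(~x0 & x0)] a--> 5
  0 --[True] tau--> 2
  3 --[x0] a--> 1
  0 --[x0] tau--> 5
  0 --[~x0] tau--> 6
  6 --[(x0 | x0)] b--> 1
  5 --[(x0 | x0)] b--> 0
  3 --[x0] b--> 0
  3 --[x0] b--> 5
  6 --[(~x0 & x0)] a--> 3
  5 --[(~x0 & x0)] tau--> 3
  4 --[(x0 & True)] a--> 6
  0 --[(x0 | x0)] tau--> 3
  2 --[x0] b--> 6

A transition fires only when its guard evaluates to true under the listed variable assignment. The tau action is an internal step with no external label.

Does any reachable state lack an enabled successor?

R = {0,2,6}
  0: tau→2  tau→6  [deg 2]
  2: ∅  [STUCK]
  6: ∅  [STUCK]
witness 2: tau

Answer: DEADLOCK at state 2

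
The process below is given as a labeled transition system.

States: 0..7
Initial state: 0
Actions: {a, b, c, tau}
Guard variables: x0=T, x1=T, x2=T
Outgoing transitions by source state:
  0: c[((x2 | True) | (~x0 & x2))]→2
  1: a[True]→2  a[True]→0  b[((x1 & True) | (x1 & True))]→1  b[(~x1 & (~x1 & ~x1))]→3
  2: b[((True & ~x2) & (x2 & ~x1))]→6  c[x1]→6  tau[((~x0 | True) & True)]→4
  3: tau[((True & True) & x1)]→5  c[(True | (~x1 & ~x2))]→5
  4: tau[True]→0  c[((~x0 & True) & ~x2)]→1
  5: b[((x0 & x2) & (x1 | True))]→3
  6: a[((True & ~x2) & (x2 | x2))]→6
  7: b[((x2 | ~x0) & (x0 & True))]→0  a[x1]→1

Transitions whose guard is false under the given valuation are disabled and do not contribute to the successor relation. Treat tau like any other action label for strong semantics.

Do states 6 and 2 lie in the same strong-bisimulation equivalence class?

Bisimulation quotient by refinement:
  P[0] = {{0,1,2,3,4,5,6,7}}
  P[1] = {{0},{1,7},{2,3},{4},{5},{6}}
  P[2] = {{0},{1},{2},{3},{4},{5},{6},{7}}
stable after 3 split(s): 8 block(s)
[6]={6}  [2]={2}

Answer: NOT BISIMILAR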